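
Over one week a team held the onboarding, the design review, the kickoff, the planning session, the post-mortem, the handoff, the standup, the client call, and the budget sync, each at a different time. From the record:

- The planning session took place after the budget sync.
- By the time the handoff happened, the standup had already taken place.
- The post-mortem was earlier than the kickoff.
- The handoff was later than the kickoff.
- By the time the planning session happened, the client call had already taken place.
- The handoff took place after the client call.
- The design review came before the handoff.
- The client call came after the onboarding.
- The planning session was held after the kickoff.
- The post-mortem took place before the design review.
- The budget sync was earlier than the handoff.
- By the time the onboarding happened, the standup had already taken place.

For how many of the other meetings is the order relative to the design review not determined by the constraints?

6

Forced before the design review: the post-mortem; forced after the design review: the handoff.
That leaves the budget sync, the client call, the kickoff, the onboarding, the planning session, and the standup with no forced order relative to the design review — 6.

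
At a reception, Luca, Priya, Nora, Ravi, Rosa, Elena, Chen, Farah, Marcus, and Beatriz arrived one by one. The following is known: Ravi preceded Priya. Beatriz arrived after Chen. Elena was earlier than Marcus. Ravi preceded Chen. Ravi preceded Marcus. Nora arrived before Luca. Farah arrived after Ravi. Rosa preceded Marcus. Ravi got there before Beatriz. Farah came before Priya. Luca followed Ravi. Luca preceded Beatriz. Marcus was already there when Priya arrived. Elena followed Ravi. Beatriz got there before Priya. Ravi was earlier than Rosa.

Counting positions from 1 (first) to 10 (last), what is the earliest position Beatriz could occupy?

Chen, Luca, Nora, and Ravi must all come before Beatriz — 4 forced predecessors.
Nothing else is forced ahead of Beatriz, so their earliest slot is position 4 + 1 = 5.

5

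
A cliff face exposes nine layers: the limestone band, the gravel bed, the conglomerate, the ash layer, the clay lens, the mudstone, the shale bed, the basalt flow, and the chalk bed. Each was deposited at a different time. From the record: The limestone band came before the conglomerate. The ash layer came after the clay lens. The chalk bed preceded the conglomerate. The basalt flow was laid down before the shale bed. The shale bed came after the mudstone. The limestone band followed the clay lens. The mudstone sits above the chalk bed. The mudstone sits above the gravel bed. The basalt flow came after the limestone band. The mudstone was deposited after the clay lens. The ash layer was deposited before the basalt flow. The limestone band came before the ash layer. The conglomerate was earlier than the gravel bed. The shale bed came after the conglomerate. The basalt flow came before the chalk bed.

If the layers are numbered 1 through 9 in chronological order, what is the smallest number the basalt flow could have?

4

The ash layer, the clay lens, and the limestone band must all come before the basalt flow — 3 forced predecessors.
Nothing else is forced ahead of the basalt flow, so its earliest slot is position 3 + 1 = 4.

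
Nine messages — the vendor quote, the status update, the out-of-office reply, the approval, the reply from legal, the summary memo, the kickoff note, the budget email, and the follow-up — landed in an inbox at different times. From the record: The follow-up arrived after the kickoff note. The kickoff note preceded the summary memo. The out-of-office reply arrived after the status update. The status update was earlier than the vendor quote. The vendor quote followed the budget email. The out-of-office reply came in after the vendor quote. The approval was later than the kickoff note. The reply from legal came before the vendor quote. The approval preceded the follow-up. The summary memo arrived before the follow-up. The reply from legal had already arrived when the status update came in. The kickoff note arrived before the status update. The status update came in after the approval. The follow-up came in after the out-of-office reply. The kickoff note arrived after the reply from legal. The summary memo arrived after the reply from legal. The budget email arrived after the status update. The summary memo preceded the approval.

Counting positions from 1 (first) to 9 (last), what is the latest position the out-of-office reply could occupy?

The out-of-office reply must come before the follow-up — 1 message forced after it.
Everything else can be placed before the out-of-office reply in some valid order, so the out-of-office reply can sit as late as position 9 − 1 = 8.

8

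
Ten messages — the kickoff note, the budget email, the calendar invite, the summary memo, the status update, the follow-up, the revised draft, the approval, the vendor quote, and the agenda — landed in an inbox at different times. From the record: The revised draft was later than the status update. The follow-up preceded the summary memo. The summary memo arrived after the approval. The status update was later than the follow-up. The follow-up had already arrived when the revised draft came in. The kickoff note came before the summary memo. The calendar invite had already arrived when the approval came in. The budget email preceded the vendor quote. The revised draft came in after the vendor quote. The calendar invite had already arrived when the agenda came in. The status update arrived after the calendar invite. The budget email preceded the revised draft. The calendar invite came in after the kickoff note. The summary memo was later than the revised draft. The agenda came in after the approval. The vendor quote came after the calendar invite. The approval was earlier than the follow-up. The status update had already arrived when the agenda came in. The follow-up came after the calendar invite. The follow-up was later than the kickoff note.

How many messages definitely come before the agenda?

5

Directly stated before the agenda: the approval, the calendar invite, and the status update.
The follow-up reaches the agenda via the follow-up → the status update → the agenda.
The kickoff note reaches the agenda via the kickoff note → the calendar invite → the agenda.
That's the approval, the calendar invite, the follow-up, the kickoff note, and the status update — 5 in all.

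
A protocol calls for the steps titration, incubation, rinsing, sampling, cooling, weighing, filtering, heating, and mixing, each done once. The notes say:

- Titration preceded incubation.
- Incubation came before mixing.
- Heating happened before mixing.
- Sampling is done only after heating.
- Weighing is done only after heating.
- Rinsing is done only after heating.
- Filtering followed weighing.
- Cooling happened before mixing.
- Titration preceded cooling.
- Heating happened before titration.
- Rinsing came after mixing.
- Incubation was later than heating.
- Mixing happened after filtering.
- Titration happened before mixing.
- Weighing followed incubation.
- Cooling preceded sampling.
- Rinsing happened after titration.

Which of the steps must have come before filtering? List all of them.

Directly stated before filtering: weighing.
Heating reaches filtering via heating → weighing → filtering.
Incubation reaches filtering via incubation → weighing → filtering.
Titration reaches filtering via titration → incubation → weighing → filtering.
No chain forces rinsing (or any of the others) ahead of filtering.

heating, incubation, titration, weighing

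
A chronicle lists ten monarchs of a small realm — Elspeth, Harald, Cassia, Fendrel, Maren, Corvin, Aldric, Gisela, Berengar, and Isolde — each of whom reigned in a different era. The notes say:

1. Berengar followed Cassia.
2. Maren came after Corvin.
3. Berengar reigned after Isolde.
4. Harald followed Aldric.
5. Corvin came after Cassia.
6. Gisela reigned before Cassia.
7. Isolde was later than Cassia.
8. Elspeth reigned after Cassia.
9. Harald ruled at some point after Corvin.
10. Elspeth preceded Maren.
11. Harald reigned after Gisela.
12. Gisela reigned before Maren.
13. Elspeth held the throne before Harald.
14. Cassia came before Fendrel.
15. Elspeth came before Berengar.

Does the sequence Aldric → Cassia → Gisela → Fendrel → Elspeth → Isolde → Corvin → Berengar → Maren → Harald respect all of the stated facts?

no

The constraints require Gisela before Cassia, but in the proposed sequence Cassia appears ahead of Gisela. That one violation is enough.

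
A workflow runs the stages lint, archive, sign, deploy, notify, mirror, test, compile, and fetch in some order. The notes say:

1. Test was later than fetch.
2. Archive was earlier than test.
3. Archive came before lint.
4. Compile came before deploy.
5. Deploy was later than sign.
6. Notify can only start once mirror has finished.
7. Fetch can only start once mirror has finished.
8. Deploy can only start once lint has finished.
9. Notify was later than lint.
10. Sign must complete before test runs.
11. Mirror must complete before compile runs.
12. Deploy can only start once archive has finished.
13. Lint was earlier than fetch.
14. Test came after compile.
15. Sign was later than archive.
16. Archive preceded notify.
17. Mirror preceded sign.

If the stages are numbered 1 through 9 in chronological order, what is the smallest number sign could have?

3

Archive and mirror must both come before sign — 2 forced predecessors.
Nothing else is forced ahead of sign, so its earliest slot is position 2 + 1 = 3.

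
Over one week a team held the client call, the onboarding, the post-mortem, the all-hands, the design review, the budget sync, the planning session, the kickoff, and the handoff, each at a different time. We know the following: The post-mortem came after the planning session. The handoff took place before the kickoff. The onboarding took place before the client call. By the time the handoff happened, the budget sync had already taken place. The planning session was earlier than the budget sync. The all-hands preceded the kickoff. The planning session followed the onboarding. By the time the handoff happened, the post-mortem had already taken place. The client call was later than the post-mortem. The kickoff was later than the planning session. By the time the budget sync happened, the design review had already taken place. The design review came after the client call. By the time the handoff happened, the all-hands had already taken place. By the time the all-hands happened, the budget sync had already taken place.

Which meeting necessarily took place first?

The onboarding has a chain of constraints placing it before every other meeting, so the onboarding must be first.

the onboarding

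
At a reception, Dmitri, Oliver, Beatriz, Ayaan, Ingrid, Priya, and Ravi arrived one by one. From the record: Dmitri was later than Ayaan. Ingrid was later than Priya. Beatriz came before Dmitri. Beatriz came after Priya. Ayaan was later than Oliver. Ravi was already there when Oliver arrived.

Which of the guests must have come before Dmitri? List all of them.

Directly stated before Dmitri: Ayaan and Beatriz.
Oliver reaches Dmitri via Oliver → Ayaan → Dmitri.
Priya reaches Dmitri via Priya → Beatriz → Dmitri.
Ravi reaches Dmitri via Ravi → Oliver → Ayaan → Dmitri.

Ayaan, Beatriz, Oliver, Priya, Ravi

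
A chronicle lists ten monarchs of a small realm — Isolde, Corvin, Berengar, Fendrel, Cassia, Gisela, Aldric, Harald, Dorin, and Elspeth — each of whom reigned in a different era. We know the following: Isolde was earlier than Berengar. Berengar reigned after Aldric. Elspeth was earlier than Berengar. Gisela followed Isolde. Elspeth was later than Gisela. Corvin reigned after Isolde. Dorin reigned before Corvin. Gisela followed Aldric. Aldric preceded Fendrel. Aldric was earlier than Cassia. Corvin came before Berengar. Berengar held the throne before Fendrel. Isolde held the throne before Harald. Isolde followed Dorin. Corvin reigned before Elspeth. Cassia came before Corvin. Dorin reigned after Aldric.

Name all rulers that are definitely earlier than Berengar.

Aldric, Cassia, Corvin, Dorin, Elspeth, Gisela, Isolde

Directly stated before Berengar: Aldric, Corvin, Elspeth, and Isolde.
Cassia reaches Berengar via Cassia → Corvin → Berengar.
Dorin reaches Berengar via Dorin → Corvin → Berengar.
Gisela reaches Berengar via Gisela → Elspeth → Berengar.
No chain forces Harald (or any of the others) ahead of Berengar.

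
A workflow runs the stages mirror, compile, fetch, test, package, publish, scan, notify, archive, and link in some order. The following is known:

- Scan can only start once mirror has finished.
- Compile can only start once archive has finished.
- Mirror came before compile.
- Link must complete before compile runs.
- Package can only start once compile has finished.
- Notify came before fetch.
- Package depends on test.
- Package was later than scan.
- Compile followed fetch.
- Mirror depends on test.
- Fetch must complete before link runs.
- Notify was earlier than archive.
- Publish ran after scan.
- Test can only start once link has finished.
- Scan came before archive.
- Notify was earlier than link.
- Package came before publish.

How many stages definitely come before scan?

Directly stated before scan: mirror.
Fetch reaches scan via fetch → link → test → mirror → scan.
Link reaches scan via link → test → mirror → scan.
Notify reaches scan via notify → link → test → mirror → scan.
Likewise test reaches scan by chaining the stated constraints.
That's fetch, link, mirror, notify, and test — 5 in all.

5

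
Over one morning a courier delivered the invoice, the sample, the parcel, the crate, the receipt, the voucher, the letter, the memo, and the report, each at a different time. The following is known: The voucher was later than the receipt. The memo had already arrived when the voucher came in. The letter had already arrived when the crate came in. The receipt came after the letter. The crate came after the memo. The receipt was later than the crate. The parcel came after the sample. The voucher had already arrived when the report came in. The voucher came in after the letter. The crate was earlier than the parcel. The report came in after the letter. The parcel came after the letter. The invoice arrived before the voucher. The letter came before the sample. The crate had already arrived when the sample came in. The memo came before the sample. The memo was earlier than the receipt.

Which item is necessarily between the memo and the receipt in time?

the crate

Tracing the constraints gives the memo → the crate → the receipt, so the crate sits after the memo and before the receipt.
No other item is forced both after the memo and before the receipt.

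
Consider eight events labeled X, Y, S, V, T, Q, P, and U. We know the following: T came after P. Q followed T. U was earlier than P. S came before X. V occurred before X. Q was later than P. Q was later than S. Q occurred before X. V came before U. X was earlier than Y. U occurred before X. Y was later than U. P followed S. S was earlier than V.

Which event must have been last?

Y

Every other event has a chain of constraints placing it before Y, so Y is last.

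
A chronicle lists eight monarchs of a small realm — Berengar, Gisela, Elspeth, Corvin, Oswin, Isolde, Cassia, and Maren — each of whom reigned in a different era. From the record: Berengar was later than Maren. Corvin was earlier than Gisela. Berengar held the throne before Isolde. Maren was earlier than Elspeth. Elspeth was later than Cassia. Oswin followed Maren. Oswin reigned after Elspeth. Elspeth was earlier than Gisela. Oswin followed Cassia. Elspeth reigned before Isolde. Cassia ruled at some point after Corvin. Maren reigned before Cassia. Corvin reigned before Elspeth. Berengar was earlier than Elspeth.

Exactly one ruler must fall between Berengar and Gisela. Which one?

Elspeth

Tracing the constraints gives Berengar → Elspeth → Gisela, so Elspeth sits after Berengar and before Gisela.
No other ruler is forced both after Berengar and before Gisela.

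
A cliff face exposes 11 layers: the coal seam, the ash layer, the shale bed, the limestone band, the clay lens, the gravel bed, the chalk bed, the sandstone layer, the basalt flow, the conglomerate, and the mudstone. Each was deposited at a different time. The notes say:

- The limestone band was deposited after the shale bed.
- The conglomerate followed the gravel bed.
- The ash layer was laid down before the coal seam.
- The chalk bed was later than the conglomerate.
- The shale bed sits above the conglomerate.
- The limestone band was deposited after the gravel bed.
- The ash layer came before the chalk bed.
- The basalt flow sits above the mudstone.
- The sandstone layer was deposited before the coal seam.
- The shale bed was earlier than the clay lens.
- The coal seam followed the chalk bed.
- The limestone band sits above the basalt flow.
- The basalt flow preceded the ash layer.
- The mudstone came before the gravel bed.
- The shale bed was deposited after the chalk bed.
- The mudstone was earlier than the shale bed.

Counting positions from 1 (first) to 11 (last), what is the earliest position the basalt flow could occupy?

The mudstone must come before the basalt flow — 1 forced predecessor.
Nothing else is forced ahead of the basalt flow, so its earliest slot is position 1 + 1 = 2.

2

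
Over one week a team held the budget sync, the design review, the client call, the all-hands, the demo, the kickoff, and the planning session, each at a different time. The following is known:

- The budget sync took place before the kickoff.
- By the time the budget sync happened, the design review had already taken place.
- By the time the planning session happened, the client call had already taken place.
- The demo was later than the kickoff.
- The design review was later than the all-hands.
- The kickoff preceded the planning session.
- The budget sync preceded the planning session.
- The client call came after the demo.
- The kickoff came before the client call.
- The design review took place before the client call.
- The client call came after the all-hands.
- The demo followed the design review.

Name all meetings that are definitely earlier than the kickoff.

the all-hands, the budget sync, the design review

Directly stated before the kickoff: the budget sync.
The all-hands reaches the kickoff via the all-hands → the design review → the budget sync → the kickoff.
The design review reaches the kickoff via the design review → the budget sync → the kickoff.
No chain forces the client call (or any of the others) ahead of the kickoff.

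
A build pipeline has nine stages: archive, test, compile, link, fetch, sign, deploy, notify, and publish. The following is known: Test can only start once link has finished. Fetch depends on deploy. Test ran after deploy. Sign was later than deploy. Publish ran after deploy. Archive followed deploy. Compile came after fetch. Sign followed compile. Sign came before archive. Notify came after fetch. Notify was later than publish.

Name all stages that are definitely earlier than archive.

Directly stated before archive: deploy and sign.
Compile reaches archive via compile → sign → archive.
Fetch reaches archive via fetch → compile → sign → archive.
No chain forces notify (or any of the others) ahead of archive.

compile, deploy, fetch, sign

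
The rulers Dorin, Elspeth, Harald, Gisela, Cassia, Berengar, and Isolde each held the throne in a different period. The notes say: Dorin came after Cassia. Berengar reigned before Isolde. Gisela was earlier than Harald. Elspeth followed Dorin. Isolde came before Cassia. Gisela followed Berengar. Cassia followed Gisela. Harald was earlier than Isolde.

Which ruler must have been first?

Berengar

Berengar has a chain of constraints placing them before every other ruler, so Berengar must be first.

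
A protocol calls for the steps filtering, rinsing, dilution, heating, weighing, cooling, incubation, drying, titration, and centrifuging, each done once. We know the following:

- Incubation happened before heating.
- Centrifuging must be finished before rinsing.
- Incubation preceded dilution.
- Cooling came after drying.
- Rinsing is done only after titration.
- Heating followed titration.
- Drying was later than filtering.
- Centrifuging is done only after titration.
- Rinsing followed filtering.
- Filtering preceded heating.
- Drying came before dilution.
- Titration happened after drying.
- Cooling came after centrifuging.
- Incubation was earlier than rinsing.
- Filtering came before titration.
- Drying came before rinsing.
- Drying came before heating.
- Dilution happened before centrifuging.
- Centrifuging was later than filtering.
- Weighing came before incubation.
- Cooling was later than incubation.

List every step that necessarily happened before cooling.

Directly stated before cooling: centrifuging, drying, and incubation.
Dilution reaches cooling via dilution → centrifuging → cooling.
Filtering reaches cooling via filtering → drying → cooling.
Titration reaches cooling via titration → centrifuging → cooling.
Likewise weighing reaches cooling by chaining the stated constraints.

centrifuging, dilution, drying, filtering, incubation, titration, weighing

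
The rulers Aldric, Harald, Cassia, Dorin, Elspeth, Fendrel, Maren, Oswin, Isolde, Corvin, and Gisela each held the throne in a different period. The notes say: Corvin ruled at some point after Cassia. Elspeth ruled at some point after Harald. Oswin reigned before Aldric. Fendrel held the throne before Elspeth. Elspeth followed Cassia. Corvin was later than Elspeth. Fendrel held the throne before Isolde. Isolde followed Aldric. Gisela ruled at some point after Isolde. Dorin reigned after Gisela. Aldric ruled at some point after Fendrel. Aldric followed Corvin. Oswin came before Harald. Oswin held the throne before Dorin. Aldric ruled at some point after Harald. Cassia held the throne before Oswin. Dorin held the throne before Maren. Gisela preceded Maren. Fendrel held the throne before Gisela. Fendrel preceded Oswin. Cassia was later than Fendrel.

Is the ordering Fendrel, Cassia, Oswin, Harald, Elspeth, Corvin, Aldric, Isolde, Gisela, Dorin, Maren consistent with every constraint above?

Check each stated constraint against the proposed order — e.g. Fendrel is ahead of Isolde; Fendrel is ahead of Gisela. Every pair is in the required order; nothing is violated.

yes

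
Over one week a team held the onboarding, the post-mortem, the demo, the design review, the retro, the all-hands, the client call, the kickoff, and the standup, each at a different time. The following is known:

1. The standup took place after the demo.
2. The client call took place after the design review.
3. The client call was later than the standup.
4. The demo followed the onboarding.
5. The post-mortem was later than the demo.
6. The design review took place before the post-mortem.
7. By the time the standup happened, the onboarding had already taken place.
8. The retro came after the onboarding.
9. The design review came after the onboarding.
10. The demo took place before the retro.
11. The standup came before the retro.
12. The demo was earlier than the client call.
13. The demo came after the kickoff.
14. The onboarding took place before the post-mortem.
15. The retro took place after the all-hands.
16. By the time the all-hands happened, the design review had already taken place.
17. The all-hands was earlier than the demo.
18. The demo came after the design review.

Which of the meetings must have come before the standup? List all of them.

Directly stated before the standup: the demo and the onboarding.
The all-hands reaches the standup via the all-hands → the demo → the standup.
The design review reaches the standup via the design review → the demo → the standup.
The kickoff reaches the standup via the kickoff → the demo → the standup.
No chain forces the retro (or any of the others) ahead of the standup.

the all-hands, the demo, the design review, the kickoff, the onboarding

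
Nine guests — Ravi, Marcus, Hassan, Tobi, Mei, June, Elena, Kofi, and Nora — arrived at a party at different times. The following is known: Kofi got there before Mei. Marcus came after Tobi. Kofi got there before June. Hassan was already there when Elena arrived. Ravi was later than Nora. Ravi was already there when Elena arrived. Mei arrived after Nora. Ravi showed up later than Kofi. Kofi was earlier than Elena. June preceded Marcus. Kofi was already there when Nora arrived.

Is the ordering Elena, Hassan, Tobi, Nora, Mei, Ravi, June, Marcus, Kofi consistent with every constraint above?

no

The constraints require Kofi before Elena, but in the proposed sequence Elena appears ahead of Kofi. That one violation is enough.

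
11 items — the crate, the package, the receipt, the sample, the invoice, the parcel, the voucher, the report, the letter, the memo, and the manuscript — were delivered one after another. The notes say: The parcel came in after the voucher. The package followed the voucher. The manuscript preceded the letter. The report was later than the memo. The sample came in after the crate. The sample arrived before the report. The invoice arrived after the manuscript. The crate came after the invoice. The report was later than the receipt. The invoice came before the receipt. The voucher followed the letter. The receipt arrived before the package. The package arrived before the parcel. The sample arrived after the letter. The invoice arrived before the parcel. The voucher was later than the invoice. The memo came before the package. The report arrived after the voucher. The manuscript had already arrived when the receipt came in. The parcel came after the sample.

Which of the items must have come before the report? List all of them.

Directly stated before the report: the memo, the receipt, the sample, and the voucher.
The crate reaches the report via the crate → the sample → the report.
The invoice reaches the report via the invoice → the receipt → the report.
The letter reaches the report via the letter → the sample → the report.
Likewise the manuscript reaches the report by chaining the stated constraints.

the crate, the invoice, the letter, the manuscript, the memo, the receipt, the sample, the voucher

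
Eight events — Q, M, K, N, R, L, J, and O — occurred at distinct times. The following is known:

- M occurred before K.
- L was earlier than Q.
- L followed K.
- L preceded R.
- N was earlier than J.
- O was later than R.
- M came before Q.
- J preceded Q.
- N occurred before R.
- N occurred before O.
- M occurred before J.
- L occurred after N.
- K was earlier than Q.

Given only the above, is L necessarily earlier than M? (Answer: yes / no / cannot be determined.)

Tracing the constraints gives M → K → L, so M must come before L.
That means L cannot be before M.

no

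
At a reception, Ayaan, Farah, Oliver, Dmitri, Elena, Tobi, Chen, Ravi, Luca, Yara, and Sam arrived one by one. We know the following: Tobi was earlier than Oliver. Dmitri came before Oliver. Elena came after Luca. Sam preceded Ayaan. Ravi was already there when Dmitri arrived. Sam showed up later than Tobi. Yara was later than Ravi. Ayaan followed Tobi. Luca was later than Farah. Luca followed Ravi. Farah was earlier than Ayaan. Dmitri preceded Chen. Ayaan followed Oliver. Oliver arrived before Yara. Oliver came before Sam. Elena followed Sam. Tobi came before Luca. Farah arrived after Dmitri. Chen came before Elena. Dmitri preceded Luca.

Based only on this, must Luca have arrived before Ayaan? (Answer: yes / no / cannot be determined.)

cannot be determined

No chain of stated constraints runs from Luca to Ayaan, and none runs from Ayaan to Luca either.
So the relative order of Luca and Ayaan is not fixed by the given facts.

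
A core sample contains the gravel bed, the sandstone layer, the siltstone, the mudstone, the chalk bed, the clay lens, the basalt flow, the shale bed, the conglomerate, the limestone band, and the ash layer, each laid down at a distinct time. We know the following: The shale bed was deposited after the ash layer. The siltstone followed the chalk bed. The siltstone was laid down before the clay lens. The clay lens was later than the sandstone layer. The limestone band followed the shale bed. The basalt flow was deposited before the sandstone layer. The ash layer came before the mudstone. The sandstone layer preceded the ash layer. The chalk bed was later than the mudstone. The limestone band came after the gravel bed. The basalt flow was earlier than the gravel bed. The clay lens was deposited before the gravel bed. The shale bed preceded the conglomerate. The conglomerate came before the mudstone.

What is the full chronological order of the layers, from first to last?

The constraints fix every adjacent pair, so only one ordering works:
the basalt flow → the sandstone layer → the ash layer → the shale bed → the conglomerate → the mudstone → the chalk bed → the siltstone → the clay lens → the gravel bed → the limestone band.

the basalt flow, the sandstone layer, the ash layer, the shale bed, the conglomerate, the mudstone, the chalk bed, the siltstone, the clay lens, the gravel bed, the limestone band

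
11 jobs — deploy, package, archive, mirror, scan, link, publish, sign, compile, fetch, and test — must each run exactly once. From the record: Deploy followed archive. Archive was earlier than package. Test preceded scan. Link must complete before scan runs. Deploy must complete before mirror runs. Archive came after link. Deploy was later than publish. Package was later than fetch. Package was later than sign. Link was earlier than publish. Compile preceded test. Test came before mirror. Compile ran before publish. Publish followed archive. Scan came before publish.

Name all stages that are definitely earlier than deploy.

archive, compile, link, publish, scan, test

Directly stated before deploy: archive and publish.
Compile reaches deploy via compile → publish → deploy.
Link reaches deploy via link → archive → deploy.
Scan reaches deploy via scan → publish → deploy.
Likewise test reaches deploy by chaining the stated constraints.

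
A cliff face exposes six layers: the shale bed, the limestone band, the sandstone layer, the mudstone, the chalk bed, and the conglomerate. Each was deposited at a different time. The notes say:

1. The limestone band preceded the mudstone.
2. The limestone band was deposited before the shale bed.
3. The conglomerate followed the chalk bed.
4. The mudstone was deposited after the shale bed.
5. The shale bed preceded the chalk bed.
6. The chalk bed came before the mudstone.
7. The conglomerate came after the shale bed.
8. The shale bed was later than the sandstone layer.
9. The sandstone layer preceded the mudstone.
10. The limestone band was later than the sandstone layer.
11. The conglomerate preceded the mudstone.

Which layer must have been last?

Every other layer has a chain of constraints placing it before the mudstone, so the mudstone is last.

the mudstone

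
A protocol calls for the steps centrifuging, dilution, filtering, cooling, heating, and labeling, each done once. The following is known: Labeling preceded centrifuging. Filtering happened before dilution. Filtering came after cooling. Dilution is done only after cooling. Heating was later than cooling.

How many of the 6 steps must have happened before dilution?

Directly stated before dilution: cooling and filtering.
No chain forces labeling (or any of the others) ahead of dilution.
That's cooling and filtering — 2 in all.

2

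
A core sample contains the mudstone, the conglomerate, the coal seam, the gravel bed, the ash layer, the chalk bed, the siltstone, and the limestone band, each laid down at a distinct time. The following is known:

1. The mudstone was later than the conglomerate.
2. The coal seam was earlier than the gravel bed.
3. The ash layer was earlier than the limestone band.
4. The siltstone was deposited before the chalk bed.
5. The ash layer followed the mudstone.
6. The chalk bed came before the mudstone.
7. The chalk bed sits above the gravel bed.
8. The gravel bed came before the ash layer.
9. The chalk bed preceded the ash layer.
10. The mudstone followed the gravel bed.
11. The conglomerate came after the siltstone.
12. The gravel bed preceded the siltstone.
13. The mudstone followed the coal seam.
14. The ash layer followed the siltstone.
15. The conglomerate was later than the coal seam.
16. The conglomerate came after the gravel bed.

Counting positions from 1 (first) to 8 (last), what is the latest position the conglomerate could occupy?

5

The conglomerate must come before the ash layer, the limestone band, and the mudstone — 3 layers forced after it.
Everything else can be placed before the conglomerate in some valid order, so the conglomerate can sit as late as position 8 − 3 = 5.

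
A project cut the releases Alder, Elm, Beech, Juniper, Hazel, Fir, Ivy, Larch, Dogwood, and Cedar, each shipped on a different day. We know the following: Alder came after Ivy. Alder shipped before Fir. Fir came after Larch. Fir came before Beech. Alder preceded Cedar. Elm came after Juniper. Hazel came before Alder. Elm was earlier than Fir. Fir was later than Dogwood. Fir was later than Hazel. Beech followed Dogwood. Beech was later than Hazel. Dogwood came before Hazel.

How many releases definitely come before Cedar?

Directly stated before Cedar: Alder.
Dogwood reaches Cedar via Dogwood → Hazel → Alder → Cedar.
Hazel reaches Cedar via Hazel → Alder → Cedar.
Ivy reaches Cedar via Ivy → Alder → Cedar.
That's Alder, Dogwood, Hazel, and Ivy — 4 in all.

4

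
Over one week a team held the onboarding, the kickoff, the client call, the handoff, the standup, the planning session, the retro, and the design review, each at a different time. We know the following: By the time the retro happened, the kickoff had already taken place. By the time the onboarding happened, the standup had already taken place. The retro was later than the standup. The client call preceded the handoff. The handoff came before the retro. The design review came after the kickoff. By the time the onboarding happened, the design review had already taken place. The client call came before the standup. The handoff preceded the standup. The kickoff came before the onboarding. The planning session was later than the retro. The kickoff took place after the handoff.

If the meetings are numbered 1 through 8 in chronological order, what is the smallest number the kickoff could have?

The client call and the handoff must both come before the kickoff — 2 forced predecessors.
Nothing else is forced ahead of the kickoff, so its earliest slot is position 2 + 1 = 3.

3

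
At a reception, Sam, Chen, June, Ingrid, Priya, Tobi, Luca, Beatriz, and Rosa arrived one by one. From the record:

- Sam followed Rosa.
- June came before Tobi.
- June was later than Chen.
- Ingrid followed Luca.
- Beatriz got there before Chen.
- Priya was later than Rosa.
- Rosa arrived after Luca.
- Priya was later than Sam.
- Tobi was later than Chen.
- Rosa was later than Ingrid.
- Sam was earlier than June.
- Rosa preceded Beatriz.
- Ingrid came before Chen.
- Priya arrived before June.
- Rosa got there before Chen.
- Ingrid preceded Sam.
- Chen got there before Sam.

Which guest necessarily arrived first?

Luca

Luca has a chain of constraints placing them before every other guest, so Luca must be first.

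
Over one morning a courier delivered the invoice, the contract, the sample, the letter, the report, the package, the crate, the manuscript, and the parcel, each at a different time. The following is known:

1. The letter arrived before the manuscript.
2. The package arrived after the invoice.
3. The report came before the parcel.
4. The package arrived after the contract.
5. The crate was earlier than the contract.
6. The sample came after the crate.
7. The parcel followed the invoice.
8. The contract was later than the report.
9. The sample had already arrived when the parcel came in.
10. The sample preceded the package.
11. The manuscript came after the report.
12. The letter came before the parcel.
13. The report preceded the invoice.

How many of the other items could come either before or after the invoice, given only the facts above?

Forced before the invoice: the report; forced after the invoice: the package and the parcel.
That leaves the contract, the crate, the letter, the manuscript, and the sample with no forced order relative to the invoice — 5.

5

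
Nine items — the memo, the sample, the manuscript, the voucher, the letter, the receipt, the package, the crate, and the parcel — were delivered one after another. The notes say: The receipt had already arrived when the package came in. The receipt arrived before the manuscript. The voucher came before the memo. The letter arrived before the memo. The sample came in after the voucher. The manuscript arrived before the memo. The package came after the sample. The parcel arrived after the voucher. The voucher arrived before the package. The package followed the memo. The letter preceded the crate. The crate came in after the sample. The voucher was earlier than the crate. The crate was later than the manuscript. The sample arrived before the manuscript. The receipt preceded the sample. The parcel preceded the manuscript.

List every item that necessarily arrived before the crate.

Directly stated before the crate: the letter, the manuscript, the sample, and the voucher.
The parcel reaches the crate via the parcel → the manuscript → the crate.
The receipt reaches the crate via the receipt → the sample → the crate.

the letter, the manuscript, the parcel, the receipt, the sample, the voucher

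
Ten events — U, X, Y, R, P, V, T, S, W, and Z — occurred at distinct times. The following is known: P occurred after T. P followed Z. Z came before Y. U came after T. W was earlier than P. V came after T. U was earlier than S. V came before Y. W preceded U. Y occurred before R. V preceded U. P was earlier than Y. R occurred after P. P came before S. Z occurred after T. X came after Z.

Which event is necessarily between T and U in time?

Tracing the constraints gives T → V → U, so V sits after T and before U.
No other event is forced both after T and before U.

V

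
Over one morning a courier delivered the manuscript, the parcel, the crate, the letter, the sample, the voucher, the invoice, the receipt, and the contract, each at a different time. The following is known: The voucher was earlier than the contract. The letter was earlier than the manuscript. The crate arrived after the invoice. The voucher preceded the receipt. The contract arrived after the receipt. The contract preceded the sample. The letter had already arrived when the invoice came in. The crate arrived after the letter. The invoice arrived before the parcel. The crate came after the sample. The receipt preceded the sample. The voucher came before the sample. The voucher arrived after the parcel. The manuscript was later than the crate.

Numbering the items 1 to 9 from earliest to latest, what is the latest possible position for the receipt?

5

The receipt must come before the contract, the crate, the manuscript, and the sample — 4 items forced after it.
Everything else can be placed before the receipt in some valid order, so the receipt can sit as late as position 9 − 4 = 5.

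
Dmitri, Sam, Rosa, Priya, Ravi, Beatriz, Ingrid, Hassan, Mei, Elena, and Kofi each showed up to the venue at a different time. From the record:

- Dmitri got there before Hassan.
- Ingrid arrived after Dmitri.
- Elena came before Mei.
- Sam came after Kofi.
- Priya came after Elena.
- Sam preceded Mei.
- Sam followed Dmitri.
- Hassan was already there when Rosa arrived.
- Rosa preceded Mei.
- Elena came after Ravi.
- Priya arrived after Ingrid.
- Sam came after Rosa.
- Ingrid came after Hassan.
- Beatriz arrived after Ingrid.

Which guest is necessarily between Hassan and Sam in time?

Tracing the constraints gives Hassan → Rosa → Sam, so Rosa sits after Hassan and before Sam.
No other guest is forced both after Hassan and before Sam.

Rosa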